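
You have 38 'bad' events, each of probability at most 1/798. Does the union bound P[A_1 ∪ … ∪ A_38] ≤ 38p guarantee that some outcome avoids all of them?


Union bound: P[∪_{i=1}^{38} A_i] ≤ Σ_i P[A_i] ≤ 38·p = 38·(1/798) = 1/21.
Numerically: 1/21 ≈ 0.047619.
Is 1/21 < 1? YES.
Since P[∪ A_i] ≤ 1/21 < 1, the complement has P[∩ A_i^c] ≥ 1 − 1/21 = 20/21 > 0, so some outcome avoids every A_i.

38·p = 1/21 ≈ 0.047619; existence CERTIFIED by the union bound.


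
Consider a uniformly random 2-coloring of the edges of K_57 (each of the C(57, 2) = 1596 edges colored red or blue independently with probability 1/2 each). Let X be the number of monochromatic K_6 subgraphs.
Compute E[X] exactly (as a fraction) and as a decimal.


Let X = Σ_S X_S over the C(57, 6) = 36288252 subsets S of size 6, where X_S = 1 if the K_6 on S is monochromatic.
For a fixed S, the K_6 on S has C(6, 2) = 15 edges. P[all 15 edges red] = (1/2)^15, and likewise for blue, so P[monochromatic] = 2·(1/2)^15 = 2^{1 − 15} = 1/16384.
By linearity: E[X] = C(57, 6) · 2^{1 − 15} = 36288252 · 1/16384 = 9072063/4096.
Numerically: E[X] ≈ 2214.85913.

E[X] = C(57,6)·2^(1−C(6,2)) = 9072063/4096 ≈ 2214.85913.


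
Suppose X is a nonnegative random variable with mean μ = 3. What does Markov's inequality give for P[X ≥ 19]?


μ = E[X] = 3, a = 19.
Markov: P[X ≥ 19] ≤ μ/a = (3)/19 = 3/19.
Numerically: ≈ 0.1579.
(Since a = 19 > μ = 3.0000, the bound 3/19 is < 1 and informative.)

P[X ≥ 19] ≤ 3/19 ≈ 0.1579.


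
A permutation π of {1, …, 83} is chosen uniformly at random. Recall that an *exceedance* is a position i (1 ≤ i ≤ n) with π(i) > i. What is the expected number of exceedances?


Write X = Σ_{i=1}^{83} X_i, where X_i = 1_{π(i) > i}.
For each fixed i, π(i) is uniform over {1, …, 83} (marginal of a uniform permutation), so P[π(i) > i] = (n − i)/n. Summing: Σ_{i=1}^{83} (n − i)/n = (0 + 1 + … + 82)/83 = 83(83 − 1)/(2·83) = (83 − 1)/2.
Hence E[X] = Σ_{i=1}^{83} (83 − i)/83 = 41 ≈ 41.00000.

E[X] = 41 = 41.00000.


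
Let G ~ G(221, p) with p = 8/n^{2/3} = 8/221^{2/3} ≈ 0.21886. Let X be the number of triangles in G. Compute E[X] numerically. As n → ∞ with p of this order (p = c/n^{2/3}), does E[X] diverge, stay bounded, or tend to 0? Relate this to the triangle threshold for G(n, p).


Number of potential triangles: C(221, 3) = 1774630.
Each occurs with probability p³ ≈ (0.21886)³ ≈ 1.0482996e-02.
By linearity: E[X] = C(221, 3)·p³ ≈ 1774630 · 1.0482996e-02 ≈ 18603.43891.
Since α = 2/3 < 1, p = c/n^{2/3} ≫ 1/n is above the triangle threshold p ~ 1/n. Asymptotically E[X] ~ (c³/6)·n^{3(1−α)} = (8³/6)·n^{1} → ∞; triangles are abundant w.h.p.

E[X] ≈ 18603.43891; in regime p = Θ(1/n^{2/3}) E[X] diverges (above the triangle threshold p ~ 1/n).


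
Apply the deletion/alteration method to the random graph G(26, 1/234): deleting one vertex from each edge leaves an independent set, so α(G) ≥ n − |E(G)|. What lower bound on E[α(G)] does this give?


E[|E(G)|] = C(26, 2)·p = 325 · (1/234) = 25/18.
E[α(G)] ≥ n − E[|E(G)|] = 26 − 25/18 = 443/18.
Numerically: ≈ 24.61111.
(This is only a lower bound; the true E[α(G)] may be larger.)

E[α(G)] ≥ 443/18 ≈ 24.61111.


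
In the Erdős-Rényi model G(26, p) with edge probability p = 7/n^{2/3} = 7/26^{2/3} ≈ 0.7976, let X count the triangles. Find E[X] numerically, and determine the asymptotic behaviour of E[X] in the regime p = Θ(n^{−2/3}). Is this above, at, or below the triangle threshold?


Number of potential triangles: C(26, 3) = 2600.
Each occurs with probability p³ ≈ (0.7976)³ ≈ 5.0739645e-01.
By linearity: E[X] = C(26, 3)·p³ ≈ 2600 · 5.0739645e-01 ≈ 1319.23077.
Since α = 2/3 < 1, p = c/n^{2/3} ≫ 1/n is above the triangle threshold p ~ 1/n. Asymptotically E[X] ~ (c³/6)·n^{3(1−α)} = (7³/6)·n^{1} → ∞; triangles are abundant w.h.p.

E[X] ≈ 1319.23077; in regime p = Θ(1/n^{2/3}) E[X] diverges (above the triangle threshold p ~ 1/n).


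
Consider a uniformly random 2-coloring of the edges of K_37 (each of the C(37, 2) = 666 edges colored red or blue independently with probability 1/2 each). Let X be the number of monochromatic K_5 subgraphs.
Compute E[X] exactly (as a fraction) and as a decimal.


Let X = Σ_S X_S over the C(37, 5) = 435897 subsets S of size 5, where X_S = 1 if the K_5 on S is monochromatic.
For a fixed S, the K_5 on S has C(5, 2) = 10 edges. P[all 10 edges red] = (1/2)^10, and likewise for blue, so P[monochromatic] = 2·(1/2)^10 = 2^{1 − 10} = 1/512.
Summing: E[X] = C(37, 5) · 2^{1 − 10} = 435897 · 1/512 = 435897/512.
Numerically: E[X] ≈ 851.3613.

E[X] = C(37,5)·2^(1−C(5,2)) = 435897/512 ≈ 851.3613.


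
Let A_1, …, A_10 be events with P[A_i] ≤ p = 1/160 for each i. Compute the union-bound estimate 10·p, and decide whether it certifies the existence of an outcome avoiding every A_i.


Union bound: P[∪_{i=1}^{10} A_i] ≤ Σ_i P[A_i] ≤ 10·p = 10·(1/160) = 1/16.
Numerically: 1/16 ≈ 0.06250.
Is 1/16 < 1? YES.
Since P[∪ A_i] ≤ 1/16 < 1, the complement has P[∩ A_i^c] ≥ 1 − 1/16 = 15/16 > 0, so some outcome avoids every A_i.

10·p = 1/16 ≈ 0.06250; existence CERTIFIED by the union bound.


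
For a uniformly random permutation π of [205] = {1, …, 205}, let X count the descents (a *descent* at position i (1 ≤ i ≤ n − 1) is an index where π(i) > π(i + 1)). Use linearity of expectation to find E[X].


Write X = Σ X_I over i = 1, …, 204, with X_I the indicator of one descent.
There are 204 indicators.
For each fixed i, the pair (π(i), π(i+1)) is a uniformly random ordered pair of distinct values from {1, …, 205}; by symmetry P[π(i) > π(i+1)] = 1/2.
By linearity: E[X] = 204 · (1/2) = (205 − 1) · (1/2) = 102 ≈ 102.000000.

E[X] = 102 = 102.000000.


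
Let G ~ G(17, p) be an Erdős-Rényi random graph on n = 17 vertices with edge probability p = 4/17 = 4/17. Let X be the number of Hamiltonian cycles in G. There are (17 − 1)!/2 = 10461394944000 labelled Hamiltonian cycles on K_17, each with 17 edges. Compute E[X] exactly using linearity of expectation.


K_17 has (17 − 1)!/2 = 10461394944000 labelled Hamiltonian cycles.
For each such Hamiltonian cycle H, let X_H = 1 if all 17 edges of H are present in G. Then P[X_H = 1] = p^{17} = (4/17)^{17} = 17179869184/827240261886336764177.
Summing the indicators: E[X] = Σ_H E[X_H] = 10461394944000 · p^{17} = 10461394944000 · 17179869184/827240261886336764177 = 179725396620079005696000/827240261886336764177.
Numerically: E[X] ≈ 217.

E[X] = 10461394944000 · (4/17)^{17} = 179725396620079005696000/827240261886336764177 ≈ 217.


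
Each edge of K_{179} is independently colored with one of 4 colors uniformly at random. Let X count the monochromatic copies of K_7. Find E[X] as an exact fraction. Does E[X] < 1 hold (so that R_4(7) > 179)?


E[X] = C(179, 7) · 4^{1 − 21} = 1037437234460 · 4^{−20} = 1037437234460/1099511627776.
As a reduced fraction: E[X] = 259359308615/274877906944 ≈ 0.943544.
Is E[X] < 1? YES.
Since E[X] < 1, there exists a 4-coloring of K_{179} with no monochromatic K_7; hence R_4(7) > 179.

E[X] = 259359308615/274877906944 ≈ 0.943544; E[X] < 1, so R_4(7) > 179.


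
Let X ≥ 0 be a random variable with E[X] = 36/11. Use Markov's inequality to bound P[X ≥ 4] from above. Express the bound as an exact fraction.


μ = E[X] = 36/11, a = 4.
Markov: P[X ≥ 4] ≤ μ/a = (36/11)/4 = 9/11.
Numerically: ≈ 0.81818.
(Since a = 4 > μ = 3.27273, the bound 9/11 is < 1 and informative.)

P[X ≥ 4] ≤ 9/11 ≈ 0.81818.


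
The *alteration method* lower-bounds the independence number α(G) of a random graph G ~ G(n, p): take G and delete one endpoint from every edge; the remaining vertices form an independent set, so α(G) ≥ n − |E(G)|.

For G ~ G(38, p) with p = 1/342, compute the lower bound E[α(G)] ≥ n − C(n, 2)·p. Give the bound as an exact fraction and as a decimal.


E[|E(G)|] = C(38, 2)·p = 703 · (1/342) = 37/18.
E[α(G)] ≥ n − E[|E(G)|] = 38 − 37/18 = 647/18.
Numerically: ≈ 35.9444.
(This is only a lower bound; the true E[α(G)] may be larger.)

E[α(G)] ≥ 647/18 ≈ 35.9444.


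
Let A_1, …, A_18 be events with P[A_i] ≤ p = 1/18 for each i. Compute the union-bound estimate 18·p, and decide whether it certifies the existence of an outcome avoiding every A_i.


Union bound: P[∪_{i=1}^{18} A_i] ≤ Σ_i P[A_i] ≤ 18·p = 18·(1/18) = 1.
Numerically: 1 ≈ 1.000000.
Is 1 < 1? NO.
Since the bound 1 is ≥ 1, the union bound is uninformative here; it does NOT by itself certify existence.

18·p = 1 ≈ 1.000000; existence NOT certified by the union bound.


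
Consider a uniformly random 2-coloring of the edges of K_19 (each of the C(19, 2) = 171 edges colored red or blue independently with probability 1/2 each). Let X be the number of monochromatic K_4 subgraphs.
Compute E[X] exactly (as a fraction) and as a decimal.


Let X = Σ_S X_S over the C(19, 4) = 3876 subsets S of size 4, where X_S = 1 if the K_4 on S is monochromatic.
For a fixed S, the K_4 on S has C(4, 2) = 6 edges. P[all 6 edges red] = (1/2)^6, and likewise for blue, so P[monochromatic] = 2·(1/2)^6 = 2^{1 − 6} = 1/32.
By linearity of expectation: E[X] = C(19, 4) · 2^{1 − 6} = 3876 · 1/32 = 969/8.
Numerically: E[X] ≈ 121.1250.

E[X] = C(19,4)·2^(1−C(4,2)) = 969/8 ≈ 121.1250.


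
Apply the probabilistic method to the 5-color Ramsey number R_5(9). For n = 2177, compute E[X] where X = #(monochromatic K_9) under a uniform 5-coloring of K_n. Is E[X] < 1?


E[X] = C(2177, 9) · 5^{1 − 36} = 2976951400847999984172400 · 5^{−35} = 2976951400847999984172400/2910383045673370361328125.
As a reduced fraction: E[X] = 119078056033919999366896/116415321826934814453125 ≈ 1.0229.
Is E[X] < 1? NO.
Since E[X] ≥ 1, the first-moment bound is inconclusive at n = 2177; it does NOT by itself certify R_5(9) > 2177.

E[X] = 119078056033919999366896/116415321826934814453125 ≈ 1.0229; E[X] ≥ 1; first-moment method inconclusive here.


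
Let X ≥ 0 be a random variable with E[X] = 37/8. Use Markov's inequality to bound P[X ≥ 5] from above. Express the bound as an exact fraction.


μ = E[X] = 37/8, a = 5.
Markov: P[X ≥ 5] ≤ μ/a = (37/8)/5 = 37/40.
Numerically: ≈ 0.925.
(Since a = 5 > μ = 4.625, the bound 37/40 is < 1 and informative.)

P[X ≥ 5] ≤ 37/40 ≈ 0.925.


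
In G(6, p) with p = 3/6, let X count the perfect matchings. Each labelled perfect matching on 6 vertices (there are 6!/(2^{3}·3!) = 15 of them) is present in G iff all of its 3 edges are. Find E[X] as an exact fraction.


K_6 has 6!/(2^{3}·3!) = 15 labelled perfect matchings.
For each such perfect matching H, let X_H = 1 if all 3 edges of H are present in G. Then P[X_H = 1] = p^{3} = (1/2)^{3} = 1/8.
By linearity of expectation: E[X] = Σ_H E[X_H] = 15 · p^{3} = 15 · 1/8 = 15/8.
Numerically: E[X] ≈ 1.88.

E[X] = 15 · (1/2)^{3} = 15/8 ≈ 1.88.


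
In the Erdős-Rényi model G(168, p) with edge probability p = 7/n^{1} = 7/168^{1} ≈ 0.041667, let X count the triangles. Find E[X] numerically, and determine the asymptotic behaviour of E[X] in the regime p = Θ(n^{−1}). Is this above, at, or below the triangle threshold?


Number of potential triangles: C(168, 3) = 776216.
Each occurs with probability p³ ≈ (0.041667)³ ≈ 7.2337963e-05.
By linearity: E[X] = C(168, 3)·p³ ≈ 776216 · 7.2337963e-05 ≈ 56.14988.
Here α = 1, so p = 7/n is exactly at the triangle threshold p ~ 1/n. Asymptotically E[X] → c³/6 = 7³/6 = 343/6 ≈ 57.16667, a bounded constant. In this regime the triangle count is asymptotically Poisson(c³/6).

E[X] ≈ 56.14988; in regime p = Θ(1/n^{1}) E[X] stays bounded (at the triangle threshold p ~ 1/n).


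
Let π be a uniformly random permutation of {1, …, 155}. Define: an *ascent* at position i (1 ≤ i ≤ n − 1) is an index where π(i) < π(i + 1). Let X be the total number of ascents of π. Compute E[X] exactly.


Write X = Σ X_I over i = 1, …, 154, with X_I the indicator of one ascent.
There are 154 indicators.
For each fixed i, the pair (π(i), π(i+1)) is a uniformly random ordered pair of distinct values from {1, …, 155}; by symmetry P[π(i) < π(i+1)] = 1/2.
By linearity: E[X] = 154 · (1/2) = (155 − 1) · (1/2) = 77 ≈ 77.00000.

E[X] = 77 = 77.00000.


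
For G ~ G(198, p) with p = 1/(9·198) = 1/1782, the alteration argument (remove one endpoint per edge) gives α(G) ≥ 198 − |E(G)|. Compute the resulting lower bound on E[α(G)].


E[|E(G)|] = C(198, 2)·p = 19503 · (1/1782) = 197/18.
E[α(G)] ≥ n − E[|E(G)|] = 198 − 197/18 = 3367/18.
Numerically: ≈ 187.056.
(This is only a lower bound; the true E[α(G)] may be larger.)

E[α(G)] ≥ 3367/18 ≈ 187.056.


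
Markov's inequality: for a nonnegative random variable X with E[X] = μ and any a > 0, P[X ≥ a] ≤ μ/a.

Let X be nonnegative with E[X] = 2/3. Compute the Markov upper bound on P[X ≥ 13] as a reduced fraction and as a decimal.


μ = E[X] = 2/3, a = 13.
Markov: P[X ≥ 13] ≤ μ/a = (2/3)/13 = 2/39.
Numerically: ≈ 0.051.
(Since a = 13 > μ = 0.667, the bound 2/39 is < 1 and informative.)

P[X ≥ 13] ≤ 2/39 ≈ 0.051.


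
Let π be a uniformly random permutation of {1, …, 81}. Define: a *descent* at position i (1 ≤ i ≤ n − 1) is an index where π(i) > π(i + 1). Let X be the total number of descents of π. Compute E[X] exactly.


Write X = Σ X_I over i = 1, …, 80, with X_I the indicator of one descent.
There are 80 indicators.
For each fixed i, the pair (π(i), π(i+1)) is a uniformly random ordered pair of distinct values from {1, …, 81}; by symmetry P[π(i) > π(i+1)] = 1/2.
By linearity: E[X] = 80 · (1/2) = (81 − 1) · (1/2) = 40 ≈ 40.000000.

E[X] = 40 = 40.000000.


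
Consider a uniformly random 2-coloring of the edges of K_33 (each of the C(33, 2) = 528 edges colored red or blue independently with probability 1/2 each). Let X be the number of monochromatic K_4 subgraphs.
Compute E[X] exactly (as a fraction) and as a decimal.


Let X = Σ_S X_S over the C(33, 4) = 40920 subsets S of size 4, where X_S = 1 if the K_4 on S is monochromatic.
For a fixed S, the K_4 on S has C(4, 2) = 6 edges. P[all 6 edges red] = (1/2)^6, and likewise for blue, so P[monochromatic] = 2·(1/2)^6 = 2^{1 − 6} = 1/32.
By linearity of expectation: E[X] = C(33, 4) · 2^{1 − 6} = 40920 · 1/32 = 5115/4.
Numerically: E[X] ≈ 1278.750000.

E[X] = C(33,4)·2^(1−C(4,2)) = 5115/4 ≈ 1278.750000.


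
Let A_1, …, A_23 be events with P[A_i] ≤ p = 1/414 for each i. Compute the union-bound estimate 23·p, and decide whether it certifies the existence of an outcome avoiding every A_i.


Union bound: P[∪_{i=1}^{23} A_i] ≤ Σ_i P[A_i] ≤ 23·p = 23·(1/414) = 1/18.
Numerically: 1/18 ≈ 0.056.
Is 1/18 < 1? YES.
Since P[∪ A_i] ≤ 1/18 < 1, the complement has P[∩ A_i^c] ≥ 1 − 1/18 = 17/18 > 0, so some outcome avoids every A_i.

23·p = 1/18 ≈ 0.056; existence CERTIFIED by the union bound.


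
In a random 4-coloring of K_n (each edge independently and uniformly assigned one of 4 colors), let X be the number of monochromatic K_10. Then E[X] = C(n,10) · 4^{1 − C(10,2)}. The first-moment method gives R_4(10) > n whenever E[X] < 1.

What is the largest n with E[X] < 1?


We need C(n, 10) · 4^{1 − 45} < 1, i.e. C(n, 10) < 4^{45 − 1} = 309485009821345068724781056.
Check values of n near the boundary:
  n = 2018: C(2018, 10) = 301820606687612220663963508; 301820606687612220663963508 < 309485009821345068724781056? YES
  n = 2019: C(2019, 10) = 303322949179835278009229628; 303322949179835278009229628 < 309485009821345068724781056? YES
  n = 2020: C(2020, 10) = 304832018578739931133653656; 304832018578739931133653656 < 309485009821345068724781056? YES
  n = 2021: C(2021, 10) = 306347841644770462864800616; 306347841644770462864800616 < 309485009821345068724781056? YES
  n = 2022: C(2022, 10) = 307870445231474093395937796; 307870445231474093395937796 < 309485009821345068724781056? YES
  n = 2023: C(2023, 10) = 309399856285778485315440716; 309399856285778485315440716 < 309485009821345068724781056? YES
  n = 2024: C(2024, 10) = 310936101848269937576192656; 310936101848269937576192656 < 309485009821345068724781056? NO
  n = 2025: C(2025, 10) = 312479209053472269772600560; 312479209053472269772600560 < 309485009821345068724781056? NO
The largest n with C(n, 10) < 309485009821345068724781056 is n = 2023 (where E[X] = 77349964071444621328860179/77371252455336267181195264 ≈ 0.99972). Hence R_4(10) > 2023, i.e. R_4(10) ≥ 2024.

Largest n = 2023; hence R_4(10) > 2023.


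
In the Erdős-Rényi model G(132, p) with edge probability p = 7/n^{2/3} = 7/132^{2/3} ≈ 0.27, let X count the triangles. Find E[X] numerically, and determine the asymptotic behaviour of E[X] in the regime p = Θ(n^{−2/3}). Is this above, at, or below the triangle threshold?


Number of potential triangles: C(132, 3) = 374660.
Each occurs with probability p³ ≈ (0.27)³ ≈ 1.968549e-02.
By linearity: E[X] = C(132, 3)·p³ ≈ 374660 · 1.968549e-02 ≈ 7375.3662.
Since α = 2/3 < 1, p = c/n^{2/3} ≫ 1/n is above the triangle threshold p ~ 1/n. Asymptotically E[X] ~ (c³/6)·n^{3(1−α)} = (7³/6)·n^{1} → ∞; triangles are abundant w.h.p.

E[X] ≈ 7375.3662; in regime p = Θ(1/n^{2/3}) E[X] diverges (above the triangle threshold p ~ 1/n).


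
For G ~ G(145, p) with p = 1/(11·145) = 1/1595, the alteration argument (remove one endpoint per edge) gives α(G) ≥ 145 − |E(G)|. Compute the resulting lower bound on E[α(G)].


E[|E(G)|] = C(145, 2)·p = 10440 · (1/1595) = 72/11.
E[α(G)] ≥ n − E[|E(G)|] = 145 − 72/11 = 1523/11.
Numerically: ≈ 138.4545.
(This is only a lower bound; the true E[α(G)] may be larger.)

E[α(G)] ≥ 1523/11 ≈ 138.4545.


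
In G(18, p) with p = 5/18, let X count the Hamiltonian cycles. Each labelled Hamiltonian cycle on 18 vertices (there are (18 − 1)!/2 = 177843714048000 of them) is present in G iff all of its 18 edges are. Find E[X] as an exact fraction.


K_18 has (18 − 1)!/2 = 177843714048000 labelled Hamiltonian cycles.
For each such Hamiltonian cycle H, let X_H = 1 if all 18 edges of H are present in G. Then P[X_H = 1] = p^{18} = (5/18)^{18} = 3814697265625/39346408075296537575424.
By linearity: E[X] = Σ_H E[X_H] = 177843714048000 · p^{18} = 177843714048000 · 3814697265625/39346408075296537575424 = 56800365447998046875/3294258113514384.
Numerically: E[X] ≈ 17242.2.

E[X] = 177843714048000 · (5/18)^{18} = 56800365447998046875/3294258113514384 ≈ 17242.2.


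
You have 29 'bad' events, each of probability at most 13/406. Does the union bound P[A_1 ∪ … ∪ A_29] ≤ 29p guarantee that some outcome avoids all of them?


Union bound: P[∪_{i=1}^{29} A_i] ≤ Σ_i P[A_i] ≤ 29·p = 29·(13/406) = 13/14.
Numerically: 13/14 ≈ 0.929.
Is 13/14 < 1? YES.
Since P[∪ A_i] ≤ 13/14 < 1, the complement has P[∩ A_i^c] ≥ 1 − 13/14 = 1/14 > 0, so some outcome avoids every A_i.

29·p = 13/14 ≈ 0.929; existence CERTIFIED by the union bound.


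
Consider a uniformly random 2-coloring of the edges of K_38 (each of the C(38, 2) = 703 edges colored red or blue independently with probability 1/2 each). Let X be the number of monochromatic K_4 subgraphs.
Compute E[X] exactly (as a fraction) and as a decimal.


Let X = Σ_S X_S over the C(38, 4) = 73815 subsets S of size 4, where X_S = 1 if the K_4 on S is monochromatic.
For a fixed S, the K_4 on S has C(4, 2) = 6 edges. P[all 6 edges red] = (1/2)^6, and likewise for blue, so P[monochromatic] = 2·(1/2)^6 = 2^{1 − 6} = 1/32.
By linearity: E[X] = C(38, 4) · 2^{1 − 6} = 73815 · 1/32 = 73815/32.
Numerically: E[X] ≈ 2306.71875.

E[X] = C(38,4)·2^(1−C(4,2)) = 73815/32 ≈ 2306.71875.


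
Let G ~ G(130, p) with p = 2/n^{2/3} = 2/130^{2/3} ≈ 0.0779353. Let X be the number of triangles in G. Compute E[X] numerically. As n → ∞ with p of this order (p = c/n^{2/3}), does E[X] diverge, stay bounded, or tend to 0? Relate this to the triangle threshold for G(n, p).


Number of potential triangles: C(130, 3) = 357760.
Each occurs with probability p³ ≈ (0.0779353)³ ≈ 4.73372781e-04.
By linearity: E[X] = C(130, 3)·p³ ≈ 357760 · 4.73372781e-04 ≈ 169.353846.
Since α = 2/3 < 1, p = c/n^{2/3} ≫ 1/n is above the triangle threshold p ~ 1/n. Asymptotically E[X] ~ (c³/6)·n^{3(1−α)} = (2³/6)·n^{1} → ∞; triangles are abundant w.h.p.

E[X] ≈ 169.353846; in regime p = Θ(1/n^{2/3}) E[X] diverges (above the triangle threshold p ~ 1/n).


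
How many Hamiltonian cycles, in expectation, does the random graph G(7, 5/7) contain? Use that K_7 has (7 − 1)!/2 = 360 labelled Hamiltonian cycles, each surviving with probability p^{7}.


K_7 has (7 − 1)!/2 = 360 labelled Hamiltonian cycles.
For each such Hamiltonian cycle H, let X_H = 1 if all 7 edges of H are present in G. Then P[X_H = 1] = p^{7} = (5/7)^{7} = 78125/823543.
By linearity of expectation: E[X] = Σ_H E[X_H] = 360 · p^{7} = 360 · 78125/823543 = 28125000/823543.
Numerically: E[X] ≈ 34.151.

E[X] = 360 · (5/7)^{7} = 28125000/823543 ≈ 34.151.


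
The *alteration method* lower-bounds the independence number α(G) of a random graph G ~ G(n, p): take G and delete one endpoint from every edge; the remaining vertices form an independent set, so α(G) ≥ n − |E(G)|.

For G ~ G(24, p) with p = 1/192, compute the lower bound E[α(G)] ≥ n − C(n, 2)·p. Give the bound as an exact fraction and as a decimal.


E[|E(G)|] = C(24, 2)·p = 276 · (1/192) = 23/16.
E[α(G)] ≥ n − E[|E(G)|] = 24 − 23/16 = 361/16.
Numerically: ≈ 22.562500.
(This is only a lower bound; the true E[α(G)] may be larger.)

E[α(G)] ≥ 361/16 ≈ 22.562500.


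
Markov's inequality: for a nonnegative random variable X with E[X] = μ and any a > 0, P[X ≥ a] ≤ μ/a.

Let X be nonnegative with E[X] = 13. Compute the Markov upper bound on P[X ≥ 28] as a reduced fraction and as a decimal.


μ = E[X] = 13, a = 28.
Markov: P[X ≥ 28] ≤ μ/a = (13)/28 = 13/28.
Numerically: ≈ 0.464.
(Since a = 28 > μ = 13.000, the bound 13/28 is < 1 and informative.)

P[X ≥ 28] ≤ 13/28 ≈ 0.464.


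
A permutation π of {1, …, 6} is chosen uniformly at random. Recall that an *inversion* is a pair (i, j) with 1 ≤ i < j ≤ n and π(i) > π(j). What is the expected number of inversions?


Write X = Σ X_I over the C(6, 2) = 15 pairs i < j, with X_I the indicator of one inversion.
There are 15 indicators.
For each fixed pair i < j, the values π(i) and π(j) are two distinct elements of {1, …, 6} in uniformly random order; by symmetry P[π(i) > π(j)] = 1/2.
By linearity: E[X] = 15 · (1/2) = C(6, 2) · (1/2) = 15/2 = 15/2 ≈ 7.5000.

E[X] = 15/2 = 7.5000.


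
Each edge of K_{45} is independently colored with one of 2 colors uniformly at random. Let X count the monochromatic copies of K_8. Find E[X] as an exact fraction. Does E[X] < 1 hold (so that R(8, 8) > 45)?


E[X] = C(45, 8) · 2^{1 − 28} = 215553195 · 2^{−27} = 215553195/134217728.
As a reduced fraction: E[X] = 215553195/134217728 ≈ 1.6060.
Is E[X] < 1? NO.
Since E[X] ≥ 1, the first-moment bound is inconclusive at n = 45; it does NOT by itself certify R(8, 8) > 45.

E[X] = 215553195/134217728 ≈ 1.6060; E[X] ≥ 1; first-moment method inconclusive here.


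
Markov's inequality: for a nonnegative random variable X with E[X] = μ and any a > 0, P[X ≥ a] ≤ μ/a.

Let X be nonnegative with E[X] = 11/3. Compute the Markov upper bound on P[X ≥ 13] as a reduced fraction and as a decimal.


μ = E[X] = 11/3, a = 13.
Markov: P[X ≥ 13] ≤ μ/a = (11/3)/13 = 11/39.
Numerically: ≈ 0.282.
(Since a = 13 > μ = 3.667, the bound 11/39 is < 1 and informative.)

P[X ≥ 13] ≤ 11/39 ≈ 0.282.


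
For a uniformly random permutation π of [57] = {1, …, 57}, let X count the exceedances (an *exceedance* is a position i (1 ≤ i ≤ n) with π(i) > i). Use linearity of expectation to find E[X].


Write X = Σ_{i=1}^{57} X_i, where X_i = 1_{π(i) > i}.
For each fixed i, π(i) is uniform over {1, …, 57} (marginal of a uniform permutation), so P[π(i) > i] = (n − i)/n. Summing: Σ_{i=1}^{57} (n − i)/n = (0 + 1 + … + 56)/57 = 57(57 − 1)/(2·57) = (57 − 1)/2.
Hence E[X] = Σ_{i=1}^{57} (57 − i)/57 = 28 ≈ 28.000.

E[X] = 28 = 28.000.


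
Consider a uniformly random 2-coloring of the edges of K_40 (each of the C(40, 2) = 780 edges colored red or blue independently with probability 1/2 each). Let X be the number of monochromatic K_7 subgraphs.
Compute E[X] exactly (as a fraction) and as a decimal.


Let X = Σ_S X_S over the C(40, 7) = 18643560 subsets S of size 7, where X_S = 1 if the K_7 on S is monochromatic.
For a fixed S, the K_7 on S has C(7, 2) = 21 edges. P[all 21 edges red] = (1/2)^21, and likewise for blue, so P[monochromatic] = 2·(1/2)^21 = 2^{1 − 21} = 1/1048576.
Summing: E[X] = C(40, 7) · 2^{1 − 21} = 18643560 · 1/1048576 = 2330445/131072.
Numerically: E[X] ≈ 17.779884.

E[X] = C(40,7)·2^(1−C(7,2)) = 2330445/131072 ≈ 17.779884.


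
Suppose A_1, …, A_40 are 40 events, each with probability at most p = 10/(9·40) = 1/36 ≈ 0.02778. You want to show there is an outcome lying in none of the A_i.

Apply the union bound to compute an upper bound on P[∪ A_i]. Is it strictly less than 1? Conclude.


Union bound: P[∪_{i=1}^{40} A_i] ≤ Σ_i P[A_i] ≤ 40·p = 40·(1/36) = 10/9.
Numerically: 10/9 ≈ 1.11111.
Is 10/9 < 1? NO.
Since the bound 10/9 is ≥ 1, the union bound is uninformative here; it does NOT by itself certify existence.

40·p = 10/9 ≈ 1.11111; existence NOT certified by the union bound.


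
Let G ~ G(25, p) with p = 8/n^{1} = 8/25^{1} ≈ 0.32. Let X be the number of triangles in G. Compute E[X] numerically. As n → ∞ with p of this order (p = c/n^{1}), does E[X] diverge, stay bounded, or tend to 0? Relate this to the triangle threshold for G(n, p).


Number of potential triangles: C(25, 3) = 2300.
Each occurs with probability p³ ≈ (0.32)³ ≈ 3.27680000e-02.
By linearity: E[X] = C(25, 3)·p³ ≈ 2300 · 3.27680000e-02 ≈ 75.366400.
Here α = 1, so p = 8/n is exactly at the triangle threshold p ~ 1/n. Asymptotically E[X] → c³/6 = 8³/6 = 256/3 ≈ 85.333333, a bounded constant. In this regime the triangle count is asymptotically Poisson(c³/6).

E[X] ≈ 75.366400; in regime p = Θ(1/n^{1}) E[X] stays bounded (at the triangle threshold p ~ 1/n).


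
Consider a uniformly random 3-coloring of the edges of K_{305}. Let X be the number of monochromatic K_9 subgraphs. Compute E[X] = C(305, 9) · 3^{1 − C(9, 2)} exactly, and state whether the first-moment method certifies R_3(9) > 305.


E[X] = C(305, 9) · 3^{1 − 36} = 55871664980896050 · 3^{−35} = 55871664980896050/50031545098999707.
As a reduced fraction: E[X] = 18623888326965350/16677181699666569 ≈ 1.1167288.
Is E[X] < 1? NO.
Since E[X] ≥ 1, the first-moment bound is inconclusive at n = 305; it does NOT by itself certify R_3(9) > 305.

E[X] = 18623888326965350/16677181699666569 ≈ 1.1167288; E[X] ≥ 1; first-moment method inconclusive here.


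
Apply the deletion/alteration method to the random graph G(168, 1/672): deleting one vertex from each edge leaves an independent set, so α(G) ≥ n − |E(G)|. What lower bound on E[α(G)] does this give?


E[|E(G)|] = C(168, 2)·p = 14028 · (1/672) = 167/8.
E[α(G)] ≥ n − E[|E(G)|] = 168 − 167/8 = 1177/8.
Numerically: ≈ 147.125.
(This is only a lower bound; the true E[α(G)] may be larger.)

E[α(G)] ≥ 1177/8 ≈ 147.125.


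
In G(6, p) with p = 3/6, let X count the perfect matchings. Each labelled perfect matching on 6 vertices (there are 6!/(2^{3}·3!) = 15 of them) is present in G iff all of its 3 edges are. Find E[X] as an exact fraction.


K_6 has 6!/(2^{3}·3!) = 15 labelled perfect matchings.
For each such perfect matching H, let X_H = 1 if all 3 edges of H are present in G. Then P[X_H = 1] = p^{3} = (1/2)^{3} = 1/8.
Summing the indicators: E[X] = Σ_H E[X_H] = 15 · p^{3} = 15 · 1/8 = 15/8.
Numerically: E[X] ≈ 1.875.

E[X] = 15 · (1/2)^{3} = 15/8 ≈ 1.875.


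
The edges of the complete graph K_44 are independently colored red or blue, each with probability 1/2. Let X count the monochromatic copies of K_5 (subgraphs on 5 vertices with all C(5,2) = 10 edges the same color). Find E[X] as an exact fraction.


Let X = Σ_S X_S over the C(44, 5) = 1086008 subsets S of size 5, where X_S = 1 if the K_5 on S is monochromatic.
For a fixed S, the K_5 on S has C(5, 2) = 10 edges. P[all 10 edges red] = (1/2)^10, and likewise for blue, so P[monochromatic] = 2·(1/2)^10 = 2^{1 − 10} = 1/512.
By linearity: E[X] = C(44, 5) · 2^{1 − 10} = 1086008 · 1/512 = 135751/64.
Numerically: E[X] ≈ 2121.1094.

E[X] = C(44,5)·2^(1−C(5,2)) = 135751/64 ≈ 2121.1094.


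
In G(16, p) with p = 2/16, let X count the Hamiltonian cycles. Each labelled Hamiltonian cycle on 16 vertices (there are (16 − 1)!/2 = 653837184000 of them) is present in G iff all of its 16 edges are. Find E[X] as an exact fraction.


K_16 has (16 − 1)!/2 = 653837184000 labelled Hamiltonian cycles.
For each such Hamiltonian cycle H, let X_H = 1 if all 16 edges of H are present in G. Then P[X_H = 1] = p^{16} = (1/8)^{16} = 1/281474976710656.
Summing the indicators: E[X] = Σ_H E[X_H] = 653837184000 · p^{16} = 653837184000 · 1/281474976710656 = 638512875/274877906944.
Numerically: E[X] ≈ 0.0023229.

E[X] = 653837184000 · (1/8)^{16} = 638512875/274877906944 ≈ 0.0023229.


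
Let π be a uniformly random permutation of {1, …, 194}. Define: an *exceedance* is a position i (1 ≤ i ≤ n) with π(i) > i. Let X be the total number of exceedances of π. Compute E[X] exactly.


Write X = Σ_{i=1}^{194} X_i, where X_i = 1_{π(i) > i}.
For each fixed i, π(i) is uniform over {1, …, 194} (marginal of a uniform permutation), so P[π(i) > i] = (n − i)/n. Summing: Σ_{i=1}^{194} (n − i)/n = (0 + 1 + … + 193)/194 = 194(194 − 1)/(2·194) = (194 − 1)/2.
Hence E[X] = Σ_{i=1}^{194} (194 − i)/194 = 193/2 ≈ 96.500.

E[X] = 193/2 = 96.500.


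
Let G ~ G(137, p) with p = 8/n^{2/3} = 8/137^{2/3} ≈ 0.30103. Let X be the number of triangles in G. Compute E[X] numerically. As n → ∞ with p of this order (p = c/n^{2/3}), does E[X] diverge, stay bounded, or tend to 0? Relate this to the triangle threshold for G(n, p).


Number of potential triangles: C(137, 3) = 419220.
Each occurs with probability p³ ≈ (0.30103)³ ≈ 2.72790239e-02.
By linearity: E[X] = C(137, 3)·p³ ≈ 419220 · 2.72790239e-02 ≈ 11435.912409.
Since α = 2/3 < 1, p = c/n^{2/3} ≫ 1/n is above the triangle threshold p ~ 1/n. Asymptotically E[X] ~ (c³/6)·n^{3(1−α)} = (8³/6)·n^{1} → ∞; triangles are abundant w.h.p.

E[X] ≈ 11435.912409; in regime p = Θ(1/n^{2/3}) E[X] diverges (above the triangle threshold p ~ 1/n).


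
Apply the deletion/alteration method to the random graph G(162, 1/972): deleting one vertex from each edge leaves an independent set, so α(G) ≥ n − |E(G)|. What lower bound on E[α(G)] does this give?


E[|E(G)|] = C(162, 2)·p = 13041 · (1/972) = 161/12.
E[α(G)] ≥ n − E[|E(G)|] = 162 − 161/12 = 1783/12.
Numerically: ≈ 148.5833.
(This is only a lower bound; the true E[α(G)] may be larger.)

E[α(G)] ≥ 1783/12 ≈ 148.5833.


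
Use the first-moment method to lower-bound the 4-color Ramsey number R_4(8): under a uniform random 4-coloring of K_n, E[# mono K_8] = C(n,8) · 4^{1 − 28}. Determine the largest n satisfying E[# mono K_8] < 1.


We need C(n, 8) · 4^{1 − 28} < 1, i.e. C(n, 8) < 4^{28 − 1} = 18014398509481984.
Check values of n near the boundary:
  n = 402: C(402, 8) = 15770615726749950; 15770615726749950 < 18014398509481984? YES
  n = 403: C(403, 8) = 16090020602228430; 16090020602228430 < 18014398509481984? YES
  n = 404: C(404, 8) = 16415071523485570; 16415071523485570 < 18014398509481984? YES
  n = 405: C(405, 8) = 16745853821188050; 16745853821188050 < 18014398509481984? YES
  n = 406: C(406, 8) = 17082453897995850; 17082453897995850 < 18014398509481984? YES
  n = 407: C(407, 8) = 17424959239309050; 17424959239309050 < 18014398509481984? YES
  n = 408: C(408, 8) = 17773458424095231; 17773458424095231 < 18014398509481984? YES
  n = 409: C(409, 8) = 18128041135797879; 18128041135797879 < 18014398509481984? NO
The largest n with C(n, 8) < 18014398509481984 is n = 408 (where E[X] = 17773458424095231/18014398509481984 ≈ 0.9866251). Hence R_4(8) > 408, i.e. R_4(8) ≥ 409.

Largest n = 408; hence R_4(8) > 408.


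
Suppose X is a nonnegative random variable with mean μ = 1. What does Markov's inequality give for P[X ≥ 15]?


μ = E[X] = 1, a = 15.
Markov: P[X ≥ 15] ≤ μ/a = (1)/15 = 1/15.
Numerically: ≈ 0.067.
(Since a = 15 > μ = 1.000, the bound 1/15 is < 1 and informative.)

P[X ≥ 15] ≤ 1/15 ≈ 0.067.


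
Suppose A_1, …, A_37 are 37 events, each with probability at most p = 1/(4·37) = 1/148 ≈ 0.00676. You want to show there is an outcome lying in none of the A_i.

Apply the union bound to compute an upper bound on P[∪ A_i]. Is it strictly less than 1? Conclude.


Union bound: P[∪_{i=1}^{37} A_i] ≤ Σ_i P[A_i] ≤ 37·p = 37·(1/148) = 1/4.
Numerically: 1/4 ≈ 0.25000.
Is 1/4 < 1? YES.
Since P[∪ A_i] ≤ 1/4 < 1, the complement has P[∩ A_i^c] ≥ 1 − 1/4 = 3/4 > 0, so some outcome avoids every A_i.

37·p = 1/4 ≈ 0.25000; existence CERTIFIED by the union bound.


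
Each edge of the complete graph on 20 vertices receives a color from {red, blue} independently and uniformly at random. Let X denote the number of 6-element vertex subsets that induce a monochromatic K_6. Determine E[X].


Let X = Σ_S X_S over the C(20, 6) = 38760 subsets S of size 6, where X_S = 1 if the K_6 on S is monochromatic.
For a fixed S, the K_6 on S has C(6, 2) = 15 edges. P[all 15 edges red] = (1/2)^15, and likewise for blue, so P[monochromatic] = 2·(1/2)^15 = 2^{1 − 15} = 1/16384.
By linearity of expectation: E[X] = C(20, 6) · 2^{1 − 15} = 38760 · 1/16384 = 4845/2048.
Numerically: E[X] ≈ 2.36572.

E[X] = C(20,6)·2^(1−C(6,2)) = 4845/2048 ≈ 2.36572.


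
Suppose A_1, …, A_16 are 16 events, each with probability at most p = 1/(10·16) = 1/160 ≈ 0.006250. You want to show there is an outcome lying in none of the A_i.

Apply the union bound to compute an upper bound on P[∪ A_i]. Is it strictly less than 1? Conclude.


Union bound: P[∪_{i=1}^{16} A_i] ≤ Σ_i P[A_i] ≤ 16·p = 16·(1/160) = 1/10.
Numerically: 1/10 ≈ 0.100000.
Is 1/10 < 1? YES.
Since P[∪ A_i] ≤ 1/10 < 1, the complement has P[∩ A_i^c] ≥ 1 − 1/10 = 9/10 > 0, so some outcome avoids every A_i.

16·p = 1/10 ≈ 0.100000; existence CERTIFIED by the union bound.


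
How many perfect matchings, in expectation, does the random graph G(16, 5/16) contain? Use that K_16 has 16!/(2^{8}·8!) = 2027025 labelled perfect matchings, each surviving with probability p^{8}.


K_16 has 16!/(2^{8}·8!) = 2027025 labelled perfect matchings.
For each such perfect matching H, let X_H = 1 if all 8 edges of H are present in G. Then P[X_H = 1] = p^{8} = (5/16)^{8} = 390625/4294967296.
By linearity of expectation: E[X] = Σ_H E[X_H] = 2027025 · p^{8} = 2027025 · 390625/4294967296 = 791806640625/4294967296.
Numerically: E[X] ≈ 184.

E[X] = 2027025 · (5/16)^{8} = 791806640625/4294967296 ≈ 184.


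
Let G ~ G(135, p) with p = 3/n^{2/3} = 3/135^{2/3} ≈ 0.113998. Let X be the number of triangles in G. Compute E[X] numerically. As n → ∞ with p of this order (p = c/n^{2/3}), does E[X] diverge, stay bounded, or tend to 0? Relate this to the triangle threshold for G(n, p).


Number of potential triangles: C(135, 3) = 400995.
Each occurs with probability p³ ≈ (0.113998)³ ≈ 1.48148148e-03.
By linearity: E[X] = C(135, 3)·p³ ≈ 400995 · 1.48148148e-03 ≈ 594.066667.
Since α = 2/3 < 1, p = c/n^{2/3} ≫ 1/n is above the triangle threshold p ~ 1/n. Asymptotically E[X] ~ (c³/6)·n^{3(1−α)} = (3³/6)·n^{1} → ∞; triangles are abundant w.h.p.

E[X] ≈ 594.066667; in regime p = Θ(1/n^{2/3}) E[X] diverges (above the triangle threshold p ~ 1/n).


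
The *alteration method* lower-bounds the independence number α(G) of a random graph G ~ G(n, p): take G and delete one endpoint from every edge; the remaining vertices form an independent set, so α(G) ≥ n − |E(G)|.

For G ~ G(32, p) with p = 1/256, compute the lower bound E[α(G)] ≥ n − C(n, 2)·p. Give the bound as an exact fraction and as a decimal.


E[|E(G)|] = C(32, 2)·p = 496 · (1/256) = 31/16.
E[α(G)] ≥ n − E[|E(G)|] = 32 − 31/16 = 481/16.
Numerically: ≈ 30.0625.
(This is only a lower bound; the true E[α(G)] may be larger.)

E[α(G)] ≥ 481/16 ≈ 30.0625.


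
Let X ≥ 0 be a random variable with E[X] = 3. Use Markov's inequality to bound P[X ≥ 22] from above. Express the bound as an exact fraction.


μ = E[X] = 3, a = 22.
Markov: P[X ≥ 22] ≤ μ/a = (3)/22 = 3/22.
Numerically: ≈ 0.136.
(Since a = 22 > μ = 3.000, the bound 3/22 is < 1 and informative.)

P[X ≥ 22] ≤ 3/22 ≈ 0.136.


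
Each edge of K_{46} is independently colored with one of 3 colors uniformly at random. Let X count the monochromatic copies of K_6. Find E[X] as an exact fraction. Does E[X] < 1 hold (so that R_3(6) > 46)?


E[X] = C(46, 6) · 3^{1 − 15} = 9366819 · 3^{−14} = 9366819/4782969.
As a reduced fraction: E[X] = 3122273/1594323 ≈ 1.9583692.
Is E[X] < 1? NO.
Since E[X] ≥ 1, the first-moment bound is inconclusive at n = 46; it does NOT by itself certify R_3(6) > 46.

E[X] = 3122273/1594323 ≈ 1.9583692; E[X] ≥ 1; first-moment method inconclusive here.


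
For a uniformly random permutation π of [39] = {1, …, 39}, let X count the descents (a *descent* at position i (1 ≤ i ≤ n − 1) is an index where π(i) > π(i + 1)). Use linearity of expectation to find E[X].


Write X = Σ X_I over i = 1, …, 38, with X_I the indicator of one descent.
There are 38 indicators.
For each fixed i, the pair (π(i), π(i+1)) is a uniformly random ordered pair of distinct values from {1, …, 39}; by symmetry P[π(i) > π(i+1)] = 1/2.
By linearity: E[X] = 38 · (1/2) = (39 − 1) · (1/2) = 19 ≈ 19.000000.

E[X] = 19 = 19.000000.


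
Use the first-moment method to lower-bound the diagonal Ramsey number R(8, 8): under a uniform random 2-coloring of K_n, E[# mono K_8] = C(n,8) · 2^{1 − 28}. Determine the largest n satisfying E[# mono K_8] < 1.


We need C(n, 8) · 2^{1 − 28} < 1, i.e. C(n, 8) < 2^{28 − 1} = 134217728.
Check values of n near the boundary:
  n = 37: C(37, 8) = 38608020; 38608020 < 134217728? YES
  n = 38: C(38, 8) = 48903492; 48903492 < 134217728? YES
  n = 39: C(39, 8) = 61523748; 61523748 < 134217728? YES
  n = 40: C(40, 8) = 76904685; 76904685 < 134217728? YES
  n = 41: C(41, 8) = 95548245; 95548245 < 134217728? YES
  n = 42: C(42, 8) = 118030185; 118030185 < 134217728? YES
  n = 43: C(43, 8) = 145008513; 145008513 < 134217728? NO
  n = 44: C(44, 8) = 177232627; 177232627 < 134217728? NO
  n = 45: C(45, 8) = 215553195; 215553195 < 134217728? NO
The largest n with C(n, 8) < 134217728 is n = 42 (where E[X] = 118030185/134217728 ≈ 0.879). Hence R(8, 8) > 42, i.e. R(8, 8) ≥ 43.

Largest n = 42; hence R(8, 8) > 42.


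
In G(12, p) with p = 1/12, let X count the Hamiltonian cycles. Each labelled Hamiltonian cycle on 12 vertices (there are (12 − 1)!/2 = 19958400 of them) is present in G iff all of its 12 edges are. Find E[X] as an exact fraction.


K_12 has (12 − 1)!/2 = 19958400 labelled Hamiltonian cycles.
For each such Hamiltonian cycle H, let X_H = 1 if all 12 edges of H are present in G. Then P[X_H = 1] = p^{12} = (1/12)^{12} = 1/8916100448256.
By linearity of expectation: E[X] = Σ_H E[X_H] = 19958400 · p^{12} = 19958400 · 1/8916100448256 = 1925/859963392.
Numerically: E[X] ≈ 2.24e-06.

E[X] = 19958400 · (1/12)^{12} = 1925/859963392 ≈ 2.24e-06.


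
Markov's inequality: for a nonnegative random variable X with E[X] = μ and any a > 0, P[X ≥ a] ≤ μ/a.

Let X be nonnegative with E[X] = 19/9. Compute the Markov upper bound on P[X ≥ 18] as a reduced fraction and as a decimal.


μ = E[X] = 19/9, a = 18.
Markov: P[X ≥ 18] ≤ μ/a = (19/9)/18 = 19/162.
Numerically: ≈ 0.1173.
(Since a = 18 > μ = 2.1111, the bound 19/162 is < 1 and informative.)

P[X ≥ 18] ≤ 19/162 ≈ 0.1173.
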